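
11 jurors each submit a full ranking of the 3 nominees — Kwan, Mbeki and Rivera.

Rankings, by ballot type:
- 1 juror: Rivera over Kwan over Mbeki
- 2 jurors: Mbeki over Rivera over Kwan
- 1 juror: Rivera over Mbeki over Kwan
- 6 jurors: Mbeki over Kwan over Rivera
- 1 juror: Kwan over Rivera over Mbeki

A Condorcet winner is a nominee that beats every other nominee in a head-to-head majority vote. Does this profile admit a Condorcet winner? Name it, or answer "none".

Check each pair by majority over 11 ballots:
Kwan vs Mbeki: Mbeki, 9–2.
Kwan vs Rivera: Kwan, 7–4.
Mbeki vs Rivera: Mbeki, 8–3.
Mbeki beats each of Kwan, Rivera — Mbeki is the Condorcet winner.

Mbeki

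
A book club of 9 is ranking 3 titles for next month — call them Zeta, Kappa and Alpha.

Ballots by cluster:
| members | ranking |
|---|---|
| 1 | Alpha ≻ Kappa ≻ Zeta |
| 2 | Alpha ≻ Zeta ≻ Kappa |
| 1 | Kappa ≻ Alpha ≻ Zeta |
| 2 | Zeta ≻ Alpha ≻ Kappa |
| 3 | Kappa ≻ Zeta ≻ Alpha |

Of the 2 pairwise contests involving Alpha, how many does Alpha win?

1

Alpha against each rival (9 members):
Alpha vs Zeta: Zeta wins 5–4.
Alpha vs Kappa: Alpha preferred on 1+2+2 = 5 ballots; Alpha wins 5–4.
Alpha beats Kappa; loses to Zeta — 1 pairwise win.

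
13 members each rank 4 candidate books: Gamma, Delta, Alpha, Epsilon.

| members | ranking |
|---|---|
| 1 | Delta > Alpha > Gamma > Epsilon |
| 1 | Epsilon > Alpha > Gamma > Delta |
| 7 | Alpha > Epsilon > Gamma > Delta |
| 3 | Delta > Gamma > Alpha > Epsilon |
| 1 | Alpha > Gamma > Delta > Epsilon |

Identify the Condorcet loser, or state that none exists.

Pairwise majorities:
Gamma vs Delta: 1+7+1 = 9 for Gamma, 4 for Delta — Gamma by 9–4.
Gamma vs Alpha: Alpha wins 10–3.
Gamma vs Epsilon: 5 to 8, Epsilon.
Delta vs Alpha: 4 to 9, Alpha.
Delta vs Epsilon: Epsilon wins 8–5.
Alpha vs Epsilon: Alpha preferred on 1+7+3+1 = 12 ballots; Alpha wins 12–1.
Only Delta has no wins; Delta is the Condorcet loser.

Delta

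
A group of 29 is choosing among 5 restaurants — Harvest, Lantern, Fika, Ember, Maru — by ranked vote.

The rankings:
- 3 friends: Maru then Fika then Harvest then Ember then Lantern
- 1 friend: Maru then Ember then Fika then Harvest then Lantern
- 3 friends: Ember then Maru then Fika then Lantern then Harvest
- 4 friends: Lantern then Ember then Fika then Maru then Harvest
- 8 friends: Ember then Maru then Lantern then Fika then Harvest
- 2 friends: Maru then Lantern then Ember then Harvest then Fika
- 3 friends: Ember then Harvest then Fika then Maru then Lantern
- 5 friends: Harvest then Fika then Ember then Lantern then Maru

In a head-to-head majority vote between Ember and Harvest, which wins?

Ballots ranking Ember above Harvest: 1 + 3 + 4 + 8 + 2 + 3 = 21.
Ballots ranking Harvest above Ember: 29 − 21 = 8.
Ember wins the head-to-head 21–8.

Ember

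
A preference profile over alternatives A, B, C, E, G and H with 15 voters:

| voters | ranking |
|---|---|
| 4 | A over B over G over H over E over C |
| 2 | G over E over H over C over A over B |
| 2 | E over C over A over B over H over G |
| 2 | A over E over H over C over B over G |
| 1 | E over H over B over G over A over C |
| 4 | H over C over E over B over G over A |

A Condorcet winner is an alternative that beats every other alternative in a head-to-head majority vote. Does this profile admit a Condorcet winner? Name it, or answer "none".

none

Pairwise majorities:
A vs B: 4+2+2+2 = 10 for A, 5 for B — A by 10–5.
A–C: C 8–7.
A vs E: 6 to 9, E.
A vs G: A is ranked higher on 4+2+2 = 8 ballots, G on 7. A wins 8–7.
A–H: A 8–7.
B vs C: C, 10–5.
B–E: E 11–4.
B vs G: B, 13–2.
B vs H: H wins 9–6.
C vs E: E wins 11–4.
C vs G: C preferred on 2+2+4 = 8 ballots; C wins 8–7.
C vs H: H wins 13–2.
E–G: E 9–6.
E vs H: H wins 8–7.
G vs H: G is ranked higher on 4+2 = 6 ballots, H on 9. H wins 9–6.
Each alternative drops at least one matchup (A loses to C; B loses to A; C loses to E; E loses to H; G loses to A; H loses to A); the cycle A beats H beats C beats A rules out a Condorcet winner.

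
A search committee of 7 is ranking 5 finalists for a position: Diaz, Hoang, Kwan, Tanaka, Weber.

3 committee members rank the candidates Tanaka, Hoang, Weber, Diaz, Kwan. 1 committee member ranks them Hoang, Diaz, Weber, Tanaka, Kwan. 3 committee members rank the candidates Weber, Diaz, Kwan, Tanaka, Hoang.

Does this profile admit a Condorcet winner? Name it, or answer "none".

none

Head-to-head results (7 committee members):
Diaz vs Hoang: 3 for Diaz, 4 for Hoang — Hoang by 4–3.
Diaz vs Kwan: 3+1+3 = 7 for Diaz, 0 for Kwan — Diaz by 7–0.
Diaz vs Tanaka: 4 to 3, Diaz.
Diaz vs Weber: Diaz is ranked higher on 1 ballot, Weber on 6. Weber wins 6–1.
Hoang vs Kwan: 3+1 = 4 for Hoang, 3 for Kwan — Hoang by 4–3.
Hoang vs Tanaka: 1 for Hoang, 6 for Tanaka — Tanaka by 6–1.
Hoang vs Weber: 4 to 3, Hoang.
Kwan vs Tanaka: 3 to 4, Tanaka.
Kwan vs Weber: 0 to 7, Weber.
Tanaka vs Weber: Tanaka is ranked higher on 3 ballots, Weber on 4. Weber wins 4–3.
Each candidate drops at least one matchup (Diaz loses to Hoang; Hoang loses to Tanaka; Kwan loses to Diaz; Tanaka loses to Diaz; Weber loses to Hoang); the cycle Diaz beats Tanaka beats Hoang beats Diaz rules out a Condorcet winner.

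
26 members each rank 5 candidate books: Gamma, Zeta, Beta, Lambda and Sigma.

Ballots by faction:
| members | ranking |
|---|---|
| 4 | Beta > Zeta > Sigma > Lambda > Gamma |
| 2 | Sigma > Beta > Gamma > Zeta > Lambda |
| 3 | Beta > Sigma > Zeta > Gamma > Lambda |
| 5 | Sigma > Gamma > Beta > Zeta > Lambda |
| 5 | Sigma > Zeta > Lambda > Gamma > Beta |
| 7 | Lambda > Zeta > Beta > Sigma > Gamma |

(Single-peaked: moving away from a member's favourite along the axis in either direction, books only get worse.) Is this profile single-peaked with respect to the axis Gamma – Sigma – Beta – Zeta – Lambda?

Axis positions: Gamma=1, Sigma=2, Beta=3, Zeta=4, Lambda=5.
Faction 1 (peak Beta at position 3): ranking walks positions 3-4-2-5-1, expanding outward from the peak — single-peaked.
Faction 2 (peak Sigma at position 2): ranking walks positions 2-3-1-4-5, expanding outward from the peak — single-peaked.
Faction 3 (peak Beta at position 3): ranking walks positions 3-2-4-1-5, expanding outward from the peak — single-peaked.
Faction 4 (peak Sigma at position 2): ranking walks positions 2-1-3-4-5, expanding outward from the peak — single-peaked.
Faction 5: ranking walks positions 2-4-5-1-3; Zeta is ranked above Beta even though Beta lies between Zeta and the peak Sigma on the axis — preferences dip and rise again. Not single-peaked.
Faction 6 (peak Lambda at position 5): ranking walks positions 5-4-3-2-1, expanding outward from the peak — single-peaked.
Faction 5 violates single-peakedness, so the profile is not single-peaked on this axis.

no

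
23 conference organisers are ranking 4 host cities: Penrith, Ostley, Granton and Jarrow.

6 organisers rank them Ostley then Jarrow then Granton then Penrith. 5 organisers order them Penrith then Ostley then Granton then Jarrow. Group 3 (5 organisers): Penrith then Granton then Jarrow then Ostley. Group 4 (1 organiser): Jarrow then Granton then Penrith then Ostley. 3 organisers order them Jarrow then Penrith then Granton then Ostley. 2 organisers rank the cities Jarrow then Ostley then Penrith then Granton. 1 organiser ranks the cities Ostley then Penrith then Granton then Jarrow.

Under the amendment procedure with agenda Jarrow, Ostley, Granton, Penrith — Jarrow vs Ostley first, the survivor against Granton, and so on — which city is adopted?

Penrith

Round 1: Jarrow vs Ostley — 11–12, Ostley advances.
Round 2: Ostley vs Granton — 14–9, Ostley advances.
Round 3: Ostley vs Penrith — 9–14, Penrith advances.
Penrith survives the agenda.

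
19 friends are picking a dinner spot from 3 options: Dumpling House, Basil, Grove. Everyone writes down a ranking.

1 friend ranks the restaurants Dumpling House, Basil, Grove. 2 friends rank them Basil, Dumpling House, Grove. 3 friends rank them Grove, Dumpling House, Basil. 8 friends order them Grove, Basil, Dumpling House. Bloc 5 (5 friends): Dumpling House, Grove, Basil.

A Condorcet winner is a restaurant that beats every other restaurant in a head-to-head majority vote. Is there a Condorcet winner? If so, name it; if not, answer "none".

Grove

Pairwise majorities:
Dumpling House vs Basil: Basil, 10–9.
Dumpling House vs Grove: Grove, 11–8.
Basil vs Grove: 1+2 = 3 for Basil, 16 for Grove — Grove by 16–3.
Grove wins every pairwise contest, so Grove is the Condorcet winner.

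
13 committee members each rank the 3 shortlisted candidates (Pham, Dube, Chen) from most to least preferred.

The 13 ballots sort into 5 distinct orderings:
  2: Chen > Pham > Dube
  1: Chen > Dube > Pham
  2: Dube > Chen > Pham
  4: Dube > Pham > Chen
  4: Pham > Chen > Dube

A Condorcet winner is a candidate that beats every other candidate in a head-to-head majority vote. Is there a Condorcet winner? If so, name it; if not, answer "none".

none

Check each pair by majority over 13 ballots:
Pham vs Dube: Dube wins 7–6.
Pham vs Chen: Pham, 8–5.
Dube vs Chen: Chen, 7–6.
No candidate is unbeaten: Pham loses to Dube; Dube loses to Chen; Chen loses to Pham. In particular Pham beats Chen beats Dube beats Pham is a majority cycle — no Condorcet winner exists.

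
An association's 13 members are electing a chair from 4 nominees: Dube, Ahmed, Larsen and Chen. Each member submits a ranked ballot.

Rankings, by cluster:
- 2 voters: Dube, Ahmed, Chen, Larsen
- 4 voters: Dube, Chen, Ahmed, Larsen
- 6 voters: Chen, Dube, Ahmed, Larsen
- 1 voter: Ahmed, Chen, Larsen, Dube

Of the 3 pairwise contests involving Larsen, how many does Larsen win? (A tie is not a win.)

0

Larsen against each rival (13 voters):
Larsen vs Dube: Dube wins 12–1.
Larsen–Ahmed: Ahmed 13–0.
Larsen vs Chen: 0 to 13, Chen.
Larsen beats no one; loses to Dube, Ahmed, Chen — 0 pairwise wins.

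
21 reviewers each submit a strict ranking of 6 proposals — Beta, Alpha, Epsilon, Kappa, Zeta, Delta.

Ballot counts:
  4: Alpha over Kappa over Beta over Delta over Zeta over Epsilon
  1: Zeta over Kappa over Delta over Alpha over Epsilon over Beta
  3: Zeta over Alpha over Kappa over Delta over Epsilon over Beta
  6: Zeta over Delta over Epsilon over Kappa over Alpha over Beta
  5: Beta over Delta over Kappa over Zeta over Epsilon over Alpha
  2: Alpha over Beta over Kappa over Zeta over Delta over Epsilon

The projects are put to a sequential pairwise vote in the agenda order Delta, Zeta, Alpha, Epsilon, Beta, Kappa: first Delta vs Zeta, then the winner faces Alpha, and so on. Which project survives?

Kappa

Round 1: Delta vs Zeta — 9–12, Zeta advances.
Round 2: Zeta vs Alpha — 15–6, Zeta advances.
Round 3: Zeta vs Epsilon — 21–0, Zeta advances.
Round 4: Zeta vs Beta — 10–11, Beta advances.
Round 5: Beta vs Kappa — 7–14, Kappa advances.
The agenda winner is Kappa.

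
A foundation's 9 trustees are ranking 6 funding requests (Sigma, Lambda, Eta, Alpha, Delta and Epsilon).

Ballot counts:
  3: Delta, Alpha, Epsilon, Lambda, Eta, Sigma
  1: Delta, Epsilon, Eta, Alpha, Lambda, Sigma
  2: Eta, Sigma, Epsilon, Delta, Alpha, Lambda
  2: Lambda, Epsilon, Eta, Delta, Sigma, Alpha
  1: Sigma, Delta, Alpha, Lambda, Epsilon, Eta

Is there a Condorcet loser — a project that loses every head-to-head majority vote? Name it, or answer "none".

Pairwise majorities:
Sigma vs Lambda: Sigma is ranked higher on 2+1 = 3 ballots, Lambda on 6. Lambda wins 6–3.
Sigma vs Eta: 1 to 8, Eta.
Sigma–Alpha: Sigma 5–4.
Sigma vs Delta: Sigma is ranked higher on 2+1 = 3 ballots, Delta on 6. Delta wins 6–3.
Sigma vs Epsilon: Sigma preferred on 2+1 = 3 ballots; Epsilon wins 6–3.
Lambda vs Eta: 6 to 3, Lambda.
Lambda vs Alpha: 2 to 7, Alpha.
Lambda vs Delta: Delta, 7–2.
Lambda vs Epsilon: Lambda preferred on 2+1 = 3 ballots; Epsilon wins 6–3.
Eta vs Alpha: Eta wins 5–4.
Eta vs Delta: Eta preferred on 2+2 = 4 ballots; Delta wins 5–4.
Eta vs Epsilon: Eta is ranked higher on 2 ballots, Epsilon on 7. Epsilon wins 7–2.
Alpha vs Delta: Delta wins 9–0.
Alpha vs Epsilon: Alpha is ranked higher on 3+1 = 4 ballots, Epsilon on 5. Epsilon wins 5–4.
Delta–Epsilon: Delta 5–4.
No project is winless: Sigma beats Alpha; Lambda beats Sigma; Eta beats Sigma; Alpha beats Lambda; Delta beats Sigma; Epsilon beats Sigma. There is no Condorcet loser.

none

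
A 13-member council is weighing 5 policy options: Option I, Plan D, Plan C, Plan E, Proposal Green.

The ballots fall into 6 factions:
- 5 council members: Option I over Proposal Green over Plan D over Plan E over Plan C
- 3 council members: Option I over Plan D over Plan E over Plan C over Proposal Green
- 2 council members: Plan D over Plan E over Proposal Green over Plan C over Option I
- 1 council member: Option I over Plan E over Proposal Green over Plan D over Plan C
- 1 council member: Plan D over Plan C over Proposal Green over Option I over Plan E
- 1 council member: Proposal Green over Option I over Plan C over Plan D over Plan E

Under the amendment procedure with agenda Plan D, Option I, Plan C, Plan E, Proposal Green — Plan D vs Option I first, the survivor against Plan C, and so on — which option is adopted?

Option I

Round 1: Plan D vs Option I — 3–10, Option I advances.
Round 2: Option I vs Plan C — 10–3, Option I advances.
Round 3: Option I vs Plan E — 11–2, Option I advances.
Round 4: Option I vs Proposal Green — 9–4, Option I advances.
Option I survives the agenda.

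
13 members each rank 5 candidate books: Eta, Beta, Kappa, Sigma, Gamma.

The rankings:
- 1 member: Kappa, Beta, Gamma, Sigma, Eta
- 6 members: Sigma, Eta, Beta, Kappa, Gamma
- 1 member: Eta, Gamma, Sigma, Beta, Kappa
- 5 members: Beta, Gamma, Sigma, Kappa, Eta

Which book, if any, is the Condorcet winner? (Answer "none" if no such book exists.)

Pairwise majorities:
Eta vs Beta: 7 to 6, Eta.
Eta vs Kappa: 7 to 6, Eta.
Eta vs Sigma: Eta preferred on 1 ballot; Sigma wins 12–1.
Eta vs Gamma: Eta preferred on 6+1 = 7 ballots; Eta wins 7–6.
Beta vs Kappa: Beta preferred on 6+1+5 = 12 ballots; Beta wins 12–1.
Beta vs Sigma: 6 to 7, Sigma.
Beta vs Gamma: 12 to 1, Beta.
Kappa vs Sigma: 1 for Kappa, 12 for Sigma — Sigma by 12–1.
Kappa vs Gamma: Kappa preferred on 1+6 = 7 ballots; Kappa wins 7–6.
Sigma vs Gamma: Sigma preferred on 6 ballots; Gamma wins 7–6.
No book is unbeaten: Eta loses to Sigma; Beta loses to Eta; Kappa loses to Eta; Sigma loses to Gamma; Gamma loses to Eta. In particular Eta beats Gamma beats Sigma beats Eta is a majority cycle — no Condorcet winner exists.

none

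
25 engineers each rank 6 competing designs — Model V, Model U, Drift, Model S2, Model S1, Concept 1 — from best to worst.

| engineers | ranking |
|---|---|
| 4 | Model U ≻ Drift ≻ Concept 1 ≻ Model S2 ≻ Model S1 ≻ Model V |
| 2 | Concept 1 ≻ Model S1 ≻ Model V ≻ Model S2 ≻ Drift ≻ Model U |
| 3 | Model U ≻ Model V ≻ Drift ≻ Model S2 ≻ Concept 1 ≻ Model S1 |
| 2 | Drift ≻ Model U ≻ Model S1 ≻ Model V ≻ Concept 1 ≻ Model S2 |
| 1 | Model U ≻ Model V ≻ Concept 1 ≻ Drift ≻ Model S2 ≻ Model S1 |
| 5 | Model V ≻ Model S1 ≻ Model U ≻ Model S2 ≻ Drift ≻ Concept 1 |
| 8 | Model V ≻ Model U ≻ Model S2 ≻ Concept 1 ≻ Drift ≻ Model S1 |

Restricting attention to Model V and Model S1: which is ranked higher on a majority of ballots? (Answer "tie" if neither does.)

Ballots ranking Model V above Model S1: 3 + 1 + 5 + 8 = 17.
Ballots ranking Model S1 above Model V: 25 − 17 = 8.
Model V wins the head-to-head 17–8.

Model V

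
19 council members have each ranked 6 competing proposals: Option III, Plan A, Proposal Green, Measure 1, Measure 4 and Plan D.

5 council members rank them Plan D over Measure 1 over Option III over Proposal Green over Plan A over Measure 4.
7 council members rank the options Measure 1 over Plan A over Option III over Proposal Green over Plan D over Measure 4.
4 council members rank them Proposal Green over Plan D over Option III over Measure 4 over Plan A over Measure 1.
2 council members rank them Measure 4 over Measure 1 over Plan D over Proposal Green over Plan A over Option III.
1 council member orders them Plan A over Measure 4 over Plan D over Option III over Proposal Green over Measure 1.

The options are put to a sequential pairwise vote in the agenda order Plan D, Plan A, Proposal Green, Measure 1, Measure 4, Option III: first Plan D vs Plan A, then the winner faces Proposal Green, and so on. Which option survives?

Measure 1

Round 1: Plan D vs Plan A — 11–8, Plan D advances.
Round 2: Plan D vs Proposal Green — 8–11, Proposal Green advances.
Round 3: Proposal Green vs Measure 1 — 5–14, Measure 1 advances.
Round 4: Measure 1 vs Measure 4 — 12–7, Measure 1 advances.
Round 5: Measure 1 vs Option III — 14–5, Measure 1 advances.
The agenda winner is Measure 1.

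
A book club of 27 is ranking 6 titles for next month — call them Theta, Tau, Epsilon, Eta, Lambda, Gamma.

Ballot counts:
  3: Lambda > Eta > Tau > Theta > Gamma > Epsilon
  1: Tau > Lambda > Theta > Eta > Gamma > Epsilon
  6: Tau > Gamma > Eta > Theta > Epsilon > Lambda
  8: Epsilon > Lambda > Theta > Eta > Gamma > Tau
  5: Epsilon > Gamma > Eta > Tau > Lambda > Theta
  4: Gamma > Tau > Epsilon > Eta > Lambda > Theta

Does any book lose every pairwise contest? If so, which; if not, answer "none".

Theta

Pairwise majorities:
Theta vs Tau: 8 for Theta, 19 for Tau — Tau by 19–8.
Theta vs Epsilon: Theta is ranked higher on 3+1+6 = 10 ballots, Epsilon on 17. Epsilon wins 17–10.
Theta vs Eta: Eta wins 18–9.
Theta–Lambda: Lambda 21–6.
Theta vs Gamma: Theta preferred on 3+1+8 = 12 ballots; Gamma wins 15–12.
Tau vs Epsilon: Tau preferred on 3+1+6+4 = 14 ballots; Tau wins 14–13.
Tau vs Eta: Eta wins 16–11.
Tau vs Lambda: 16 to 11, Tau.
Tau vs Gamma: Gamma, 17–10.
Epsilon vs Eta: Epsilon preferred on 8+5+4 = 17 ballots; Epsilon wins 17–10.
Epsilon vs Lambda: Epsilon wins 23–4.
Epsilon vs Gamma: Gamma, 14–13.
Eta vs Lambda: Eta, 15–12.
Eta vs Gamma: Eta preferred on 3+1+8 = 12 ballots; Gamma wins 15–12.
Lambda vs Gamma: Lambda is ranked higher on 3+1+8 = 12 ballots, Gamma on 15. Gamma wins 15–12.
Only Theta has no wins; Theta is the Condorcet loser.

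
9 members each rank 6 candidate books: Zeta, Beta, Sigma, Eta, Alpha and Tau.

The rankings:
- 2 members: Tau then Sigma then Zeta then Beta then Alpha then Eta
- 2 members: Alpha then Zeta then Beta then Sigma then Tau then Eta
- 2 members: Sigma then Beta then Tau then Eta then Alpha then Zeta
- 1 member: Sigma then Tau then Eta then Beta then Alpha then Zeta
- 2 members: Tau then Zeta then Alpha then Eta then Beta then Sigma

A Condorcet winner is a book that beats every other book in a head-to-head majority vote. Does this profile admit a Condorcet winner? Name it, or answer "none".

Sigma

Pairwise majorities:
Zeta vs Beta: Zeta, 6–3.
Zeta vs Sigma: Sigma, 5–4.
Zeta vs Eta: Zeta, 6–3.
Zeta–Alpha: Alpha 5–4.
Zeta vs Tau: Tau wins 7–2.
Beta–Sigma: Sigma 5–4.
Beta vs Eta: Beta, 6–3.
Beta vs Alpha: Beta, 5–4.
Beta vs Tau: Tau, 5–4.
Sigma vs Eta: Sigma, 7–2.
Sigma vs Alpha: Sigma, 5–4.
Sigma vs Tau: Sigma, 5–4.
Eta vs Alpha: Alpha wins 6–3.
Eta–Tau: Tau 9–0.
Alpha vs Tau: Tau, 7–2.
Sigma beats each of Zeta, Beta, Eta, Alpha, Tau — Sigma is the Condorcet winner.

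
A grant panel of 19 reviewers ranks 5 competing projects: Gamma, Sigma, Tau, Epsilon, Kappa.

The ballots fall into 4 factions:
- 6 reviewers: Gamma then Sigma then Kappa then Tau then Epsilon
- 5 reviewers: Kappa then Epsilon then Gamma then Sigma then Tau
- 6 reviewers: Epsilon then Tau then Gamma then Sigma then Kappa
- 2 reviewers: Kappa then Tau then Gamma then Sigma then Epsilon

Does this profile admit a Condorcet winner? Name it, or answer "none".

none

Pairwise majorities:
Gamma vs Sigma: Gamma is ranked higher on 6+5+6+2 = 19 ballots, Sigma on 0. Gamma wins 19–0.
Gamma vs Tau: 11 to 8, Gamma.
Gamma vs Epsilon: Gamma is ranked higher on 6+2 = 8 ballots, Epsilon on 11. Epsilon wins 11–8.
Gamma vs Kappa: Gamma preferred on 6+6 = 12 ballots; Gamma wins 12–7.
Sigma vs Tau: Sigma preferred on 6+5 = 11 ballots; Sigma wins 11–8.
Sigma vs Epsilon: Sigma is ranked higher on 6+2 = 8 ballots, Epsilon on 11. Epsilon wins 11–8.
Sigma vs Kappa: 12 to 7, Sigma.
Tau vs Epsilon: Tau is ranked higher on 6+2 = 8 ballots, Epsilon on 11. Epsilon wins 11–8.
Tau vs Kappa: 6 to 13, Kappa.
Epsilon vs Kappa: 6 to 13, Kappa.
Every project loses at least once (Gamma loses to Epsilon; Sigma loses to Gamma; Tau loses to Gamma; Epsilon loses to Kappa; Kappa loses to Gamma). The majority relation contains the cycle Gamma > Kappa > Epsilon > Gamma, so there is no Condorcet winner.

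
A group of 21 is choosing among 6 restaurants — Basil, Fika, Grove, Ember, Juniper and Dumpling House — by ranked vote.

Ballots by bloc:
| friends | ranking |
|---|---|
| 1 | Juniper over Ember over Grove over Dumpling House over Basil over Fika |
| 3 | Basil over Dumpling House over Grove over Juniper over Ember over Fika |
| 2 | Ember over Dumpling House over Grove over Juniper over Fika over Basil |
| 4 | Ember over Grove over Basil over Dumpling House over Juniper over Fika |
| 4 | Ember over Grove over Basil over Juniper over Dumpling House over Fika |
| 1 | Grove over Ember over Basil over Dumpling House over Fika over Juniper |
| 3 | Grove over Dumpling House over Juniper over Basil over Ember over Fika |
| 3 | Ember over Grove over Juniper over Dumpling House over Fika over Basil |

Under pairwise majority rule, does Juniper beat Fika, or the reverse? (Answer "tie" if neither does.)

Juniper

Ballots ranking Juniper above Fika: 1 + 3 + 2 + 4 + 4 + 3 + 3 = 20.
Ballots ranking Fika above Juniper: 21 − 20 = 1.
Juniper wins the head-to-head 20–1.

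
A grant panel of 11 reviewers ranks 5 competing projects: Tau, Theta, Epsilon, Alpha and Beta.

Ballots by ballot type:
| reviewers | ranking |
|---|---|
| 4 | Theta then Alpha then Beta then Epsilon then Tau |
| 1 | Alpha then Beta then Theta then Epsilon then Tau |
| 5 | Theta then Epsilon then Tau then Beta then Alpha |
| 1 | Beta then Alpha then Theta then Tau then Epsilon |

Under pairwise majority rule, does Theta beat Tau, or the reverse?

Theta

Ballots ranking Theta above Tau: 4 + 1 + 5 + 1 = 11.
Ballots ranking Tau above Theta: 11 − 11 = 0.
Theta wins the head-to-head 11–0.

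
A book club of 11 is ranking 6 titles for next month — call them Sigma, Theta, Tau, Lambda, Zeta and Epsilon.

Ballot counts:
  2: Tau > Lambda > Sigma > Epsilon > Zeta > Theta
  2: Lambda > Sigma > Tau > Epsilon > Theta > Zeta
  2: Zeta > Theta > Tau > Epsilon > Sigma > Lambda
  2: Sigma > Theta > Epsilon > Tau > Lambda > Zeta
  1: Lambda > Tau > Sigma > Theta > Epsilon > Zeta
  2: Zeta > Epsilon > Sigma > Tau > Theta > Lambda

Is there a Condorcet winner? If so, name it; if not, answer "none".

Pairwise majorities:
Sigma–Theta: Sigma 9–2.
Sigma–Tau: Sigma 6–5.
Sigma vs Lambda: Sigma, 6–5.
Sigma–Zeta: Sigma 7–4.
Sigma vs Epsilon: Sigma wins 7–4.
Theta vs Tau: Tau, 7–4.
Theta vs Lambda: Theta, 6–5.
Theta–Zeta: Zeta 6–5.
Theta–Epsilon: Epsilon 6–5.
Tau vs Lambda: Tau, 8–3.
Tau vs Zeta: Tau wins 7–4.
Tau vs Epsilon: Tau, 7–4.
Lambda vs Zeta: Lambda wins 7–4.
Lambda vs Epsilon: Epsilon wins 6–5.
Zeta–Epsilon: Epsilon 7–4.
Sigma defeats every rival head-to-head and is the Condorcet winner.

Sigma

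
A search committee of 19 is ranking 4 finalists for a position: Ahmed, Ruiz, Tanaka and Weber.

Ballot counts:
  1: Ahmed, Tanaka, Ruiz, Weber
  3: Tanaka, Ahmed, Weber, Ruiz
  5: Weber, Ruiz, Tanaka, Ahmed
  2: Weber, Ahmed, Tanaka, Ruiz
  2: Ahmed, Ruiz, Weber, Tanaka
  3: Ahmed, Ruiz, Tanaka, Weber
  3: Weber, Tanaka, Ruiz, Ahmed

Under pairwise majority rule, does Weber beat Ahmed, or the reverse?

Ballots ranking Weber above Ahmed: 5 + 2 + 3 = 10.
Ballots ranking Ahmed above Weber: 19 − 10 = 9.
Weber wins the head-to-head 10–9.

Weber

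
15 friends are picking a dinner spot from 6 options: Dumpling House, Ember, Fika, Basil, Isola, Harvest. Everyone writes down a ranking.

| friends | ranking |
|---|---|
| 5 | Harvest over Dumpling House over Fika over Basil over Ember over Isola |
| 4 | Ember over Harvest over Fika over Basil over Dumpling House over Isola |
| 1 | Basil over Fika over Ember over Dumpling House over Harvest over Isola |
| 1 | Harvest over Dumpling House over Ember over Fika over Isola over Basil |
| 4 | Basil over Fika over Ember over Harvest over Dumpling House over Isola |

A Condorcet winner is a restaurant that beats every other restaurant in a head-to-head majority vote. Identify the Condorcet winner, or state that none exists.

none

Head-to-head results (15 friends):
Dumpling House vs Ember: Dumpling House is ranked higher on 5+1 = 6 ballots, Ember on 9. Ember wins 9–6.
Dumpling House vs Fika: Dumpling House preferred on 5+1 = 6 ballots; Fika wins 9–6.
Dumpling House vs Basil: Dumpling House preferred on 5+1 = 6 ballots; Basil wins 9–6.
Dumpling House vs Isola: 15 to 0, Dumpling House.
Dumpling House vs Harvest: Dumpling House is ranked higher on 1 ballot, Harvest on 14. Harvest wins 14–1.
Ember vs Fika: Ember is ranked higher on 4+1 = 5 ballots, Fika on 10. Fika wins 10–5.
Ember vs Basil: 5 to 10, Basil.
Ember vs Isola: 5+4+1+1+4 = 15 for Ember, 0 for Isola — Ember by 15–0.
Ember vs Harvest: Ember is ranked higher on 4+1+4 = 9 ballots, Harvest on 6. Ember wins 9–6.
Fika vs Basil: 5+4+1 = 10 for Fika, 5 for Basil — Fika by 10–5.
Fika vs Isola: Fika preferred on 5+4+1+1+4 = 15 ballots; Fika wins 15–0.
Fika vs Harvest: Fika is ranked higher on 1+4 = 5 ballots, Harvest on 10. Harvest wins 10–5.
Basil vs Isola: Basil is ranked higher on 5+4+1+4 = 14 ballots, Isola on 1. Basil wins 14–1.
Basil vs Harvest: Basil is ranked higher on 1+4 = 5 ballots, Harvest on 10. Harvest wins 10–5.
Isola vs Harvest: 0 for Isola, 15 for Harvest — Harvest by 15–0.
Every restaurant loses at least once (Dumpling House loses to Ember; Ember loses to Fika; Fika loses to Harvest; Basil loses to Fika; Isola loses to Dumpling House; Harvest loses to Ember). The majority relation contains the cycle Ember → Harvest → Fika → Ember, so there is no Condorcet winner.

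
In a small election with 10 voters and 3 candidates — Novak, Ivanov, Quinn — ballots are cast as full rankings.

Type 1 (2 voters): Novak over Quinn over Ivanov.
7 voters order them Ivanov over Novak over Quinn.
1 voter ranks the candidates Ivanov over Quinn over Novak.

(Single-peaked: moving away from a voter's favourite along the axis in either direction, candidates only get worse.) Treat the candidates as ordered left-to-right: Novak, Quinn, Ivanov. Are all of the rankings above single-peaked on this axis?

no

Axis positions: Novak=1, Quinn=2, Ivanov=3.
Type 1 (peak Novak at position 1): ranking walks positions 1-2-3, expanding outward from the peak — single-peaked.
Type 2: ranking walks positions 3-1-2; Novak is ranked above Quinn even though Quinn lies between Novak and the peak Ivanov on the axis — preferences dip and rise again. Not single-peaked.
Type 3 (peak Ivanov at position 3): ranking walks positions 3-2-1, expanding outward from the peak — single-peaked.
Type 2 violates single-peakedness, so the profile is not single-peaked on this axis.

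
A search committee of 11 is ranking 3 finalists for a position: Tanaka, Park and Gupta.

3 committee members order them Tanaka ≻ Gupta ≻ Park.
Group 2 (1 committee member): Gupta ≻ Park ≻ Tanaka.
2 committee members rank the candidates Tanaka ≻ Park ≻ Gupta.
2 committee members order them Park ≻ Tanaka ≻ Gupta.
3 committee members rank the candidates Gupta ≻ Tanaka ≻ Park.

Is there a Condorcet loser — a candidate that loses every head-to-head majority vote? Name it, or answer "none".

Head-to-head results (11 committee members):
Tanaka vs Park: 8 to 3, Tanaka.
Tanaka vs Gupta: 7 to 4, Tanaka.
Park vs Gupta: Park preferred on 2+2 = 4 ballots; Gupta wins 7–4.
Park loses to every other candidate — it is the Condorcet loser.

Park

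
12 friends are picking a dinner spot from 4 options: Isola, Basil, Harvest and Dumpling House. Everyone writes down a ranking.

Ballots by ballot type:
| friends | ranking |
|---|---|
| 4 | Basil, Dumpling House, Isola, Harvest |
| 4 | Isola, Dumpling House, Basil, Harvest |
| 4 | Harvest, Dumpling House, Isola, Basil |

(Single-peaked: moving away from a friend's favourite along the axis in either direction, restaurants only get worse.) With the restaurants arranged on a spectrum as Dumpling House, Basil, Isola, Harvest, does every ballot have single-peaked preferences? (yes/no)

no

Axis positions: Dumpling House=1, Basil=2, Isola=3, Harvest=4.
Ballot type 1 (peak Basil at position 2): ranking walks positions 2-1-3-4, expanding outward from the peak — single-peaked.
Ballot type 2: ranking walks positions 3-1-2-4; Dumpling House is ranked above Basil even though Basil lies between Dumpling House and the peak Isola on the axis — preferences dip and rise again. Not single-peaked.
Ballot type 3: ranking walks positions 4-1-3-2; Dumpling House is ranked above Isola even though Isola lies between Dumpling House and the peak Harvest on the axis — preferences dip and rise again. Not single-peaked.
Ballot type 2 violates single-peakedness, so the profile is not single-peaked on this axis.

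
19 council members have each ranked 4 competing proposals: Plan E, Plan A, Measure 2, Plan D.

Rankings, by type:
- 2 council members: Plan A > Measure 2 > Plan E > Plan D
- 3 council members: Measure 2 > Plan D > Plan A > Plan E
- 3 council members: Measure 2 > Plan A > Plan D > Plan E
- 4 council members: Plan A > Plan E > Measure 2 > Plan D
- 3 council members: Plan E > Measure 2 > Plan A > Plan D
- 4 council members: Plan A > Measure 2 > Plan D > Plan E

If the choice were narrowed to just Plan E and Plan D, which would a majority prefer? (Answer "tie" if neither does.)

Plan D

Ballots ranking Plan E above Plan D: 2 + 4 + 3 = 9.
Ballots ranking Plan D above Plan E: 19 − 9 = 10.
Plan D wins the head-to-head 10–9.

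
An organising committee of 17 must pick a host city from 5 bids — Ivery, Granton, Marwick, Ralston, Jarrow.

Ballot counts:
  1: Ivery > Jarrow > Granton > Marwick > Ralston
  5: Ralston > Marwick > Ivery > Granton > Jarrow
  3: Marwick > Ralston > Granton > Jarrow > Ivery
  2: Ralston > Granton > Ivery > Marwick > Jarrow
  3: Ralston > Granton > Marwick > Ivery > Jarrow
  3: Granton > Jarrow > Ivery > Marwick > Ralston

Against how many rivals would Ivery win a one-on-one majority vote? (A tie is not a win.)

Ivery against each rival (17 organisers):
Ivery vs Granton: 1+5 = 6 for Ivery, 11 for Granton — Granton by 11–6.
Ivery–Marwick: Marwick 11–6.
Ivery vs Ralston: 4 to 13, Ralston.
Ivery–Jarrow: Ivery 11–6.
Ivery beats Jarrow; loses to Granton, Marwick, Ralston — 1 pairwise win.

1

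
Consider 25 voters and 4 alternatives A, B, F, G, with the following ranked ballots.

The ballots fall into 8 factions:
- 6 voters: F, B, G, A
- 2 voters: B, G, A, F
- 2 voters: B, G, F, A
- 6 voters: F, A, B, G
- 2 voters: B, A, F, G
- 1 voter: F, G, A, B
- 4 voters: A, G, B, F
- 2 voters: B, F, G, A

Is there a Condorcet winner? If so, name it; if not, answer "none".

Pairwise majorities:
A–B: B 14–11.
A vs F: F wins 17–8.
A vs G: 12 to 13, G.
B vs F: 12 to 13, F.
B vs G: B wins 20–5.
F vs G: F is ranked higher on 6+6+2+1+2 = 17 ballots, G on 8. F wins 17–8.
F wins every pairwise contest, so F is the Condorcet winner.

F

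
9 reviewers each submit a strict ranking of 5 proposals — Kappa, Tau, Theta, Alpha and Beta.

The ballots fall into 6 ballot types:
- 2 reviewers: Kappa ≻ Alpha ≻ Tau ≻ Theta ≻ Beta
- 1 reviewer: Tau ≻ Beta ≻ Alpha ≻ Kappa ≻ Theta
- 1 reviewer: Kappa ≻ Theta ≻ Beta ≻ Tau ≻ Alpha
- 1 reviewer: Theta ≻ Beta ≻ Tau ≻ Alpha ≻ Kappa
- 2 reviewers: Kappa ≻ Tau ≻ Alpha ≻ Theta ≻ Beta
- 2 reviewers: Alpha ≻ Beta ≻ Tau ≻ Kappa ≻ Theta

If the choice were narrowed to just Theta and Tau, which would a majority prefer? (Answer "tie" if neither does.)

Ballots ranking Theta above Tau: 1 + 1 = 2.
Ballots ranking Tau above Theta: 9 − 2 = 7.
Tau wins the head-to-head 7–2.

Tau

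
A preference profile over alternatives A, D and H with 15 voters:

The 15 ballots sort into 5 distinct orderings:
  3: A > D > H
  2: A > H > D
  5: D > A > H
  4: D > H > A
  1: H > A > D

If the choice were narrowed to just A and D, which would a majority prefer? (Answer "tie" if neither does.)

D

Ballots ranking A above D: 3 + 2 + 1 = 6.
Ballots ranking D above A: 15 − 6 = 9.
D wins the head-to-head 9–6.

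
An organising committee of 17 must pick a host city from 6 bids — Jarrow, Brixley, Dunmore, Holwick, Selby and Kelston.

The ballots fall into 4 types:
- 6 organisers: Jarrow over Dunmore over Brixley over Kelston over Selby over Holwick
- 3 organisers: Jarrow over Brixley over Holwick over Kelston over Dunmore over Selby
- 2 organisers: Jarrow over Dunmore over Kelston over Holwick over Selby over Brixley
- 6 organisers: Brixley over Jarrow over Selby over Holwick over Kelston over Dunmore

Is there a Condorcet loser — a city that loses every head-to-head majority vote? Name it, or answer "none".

Head-to-head results (17 organisers):
Jarrow vs Brixley: 6+3+2 = 11 for Jarrow, 6 for Brixley — Jarrow by 11–6.
Jarrow vs Dunmore: 17 to 0, Jarrow.
Jarrow–Holwick: Jarrow 17–0.
Jarrow vs Selby: Jarrow preferred on 6+3+2+6 = 17 ballots; Jarrow wins 17–0.
Jarrow vs Kelston: Jarrow wins 17–0.
Brixley vs Dunmore: 9 to 8, Brixley.
Brixley vs Holwick: 6+3+6 = 15 for Brixley, 2 for Holwick — Brixley by 15–2.
Brixley–Selby: Brixley 15–2.
Brixley vs Kelston: Brixley wins 15–2.
Dunmore vs Holwick: Dunmore preferred on 6+2 = 8 ballots; Holwick wins 9–8.
Dunmore vs Selby: Dunmore is ranked higher on 6+3+2 = 11 ballots, Selby on 6. Dunmore wins 11–6.
Dunmore vs Kelston: Dunmore is ranked higher on 6+2 = 8 ballots, Kelston on 9. Kelston wins 9–8.
Holwick vs Selby: Selby wins 12–5.
Holwick vs Kelston: 3+6 = 9 for Holwick, 8 for Kelston — Holwick by 9–8.
Selby–Kelston: Kelston 11–6.
No city is winless: Jarrow beats Brixley; Brixley beats Dunmore; Dunmore beats Selby; Holwick beats Dunmore; Selby beats Holwick; Kelston beats Dunmore. There is no Condorcet loser.

none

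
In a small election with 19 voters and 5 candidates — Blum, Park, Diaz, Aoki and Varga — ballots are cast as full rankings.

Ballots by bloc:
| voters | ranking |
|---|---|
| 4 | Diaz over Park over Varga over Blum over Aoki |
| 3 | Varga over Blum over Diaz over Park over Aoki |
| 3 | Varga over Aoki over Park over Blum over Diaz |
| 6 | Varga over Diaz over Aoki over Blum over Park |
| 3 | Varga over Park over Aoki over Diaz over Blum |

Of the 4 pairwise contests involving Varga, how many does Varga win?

4

Varga against each rival (19 voters):
Varga vs Blum: 4+3+3+6+3 = 19 for Varga, 0 for Blum — Varga by 19–0.
Varga vs Park: 3+3+6+3 = 15 for Varga, 4 for Park — Varga by 15–4.
Varga vs Diaz: 3+3+6+3 = 15 for Varga, 4 for Diaz — Varga by 15–4.
Varga–Aoki: Varga 19–0.
Varga beats Blum, Park, Diaz, Aoki — 4 pairwise wins.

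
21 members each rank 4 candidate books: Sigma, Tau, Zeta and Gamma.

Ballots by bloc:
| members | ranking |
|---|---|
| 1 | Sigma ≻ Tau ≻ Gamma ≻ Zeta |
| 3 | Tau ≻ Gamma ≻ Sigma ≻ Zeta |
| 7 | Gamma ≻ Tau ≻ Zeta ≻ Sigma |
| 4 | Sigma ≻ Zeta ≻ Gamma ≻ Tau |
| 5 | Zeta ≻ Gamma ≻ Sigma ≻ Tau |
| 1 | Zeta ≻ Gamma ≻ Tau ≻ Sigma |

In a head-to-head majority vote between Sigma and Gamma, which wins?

Gamma

Ballots ranking Sigma above Gamma: 1 + 4 = 5.
Ballots ranking Gamma above Sigma: 21 − 5 = 16.
Gamma wins the head-to-head 16–5.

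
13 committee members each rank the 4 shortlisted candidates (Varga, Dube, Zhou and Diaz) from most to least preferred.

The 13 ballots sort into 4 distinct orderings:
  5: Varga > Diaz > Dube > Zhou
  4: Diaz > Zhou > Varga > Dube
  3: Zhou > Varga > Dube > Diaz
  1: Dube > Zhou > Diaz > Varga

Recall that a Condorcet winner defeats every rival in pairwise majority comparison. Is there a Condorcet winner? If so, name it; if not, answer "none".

none

Pairwise majorities:
Varga vs Dube: Varga is ranked higher on 5+4+3 = 12 ballots, Dube on 1. Varga wins 12–1.
Varga vs Zhou: Varga is ranked higher on 5 ballots, Zhou on 8. Zhou wins 8–5.
Varga vs Diaz: 5+3 = 8 for Varga, 5 for Diaz — Varga by 8–5.
Dube vs Zhou: Dube is ranked higher on 5+1 = 6 ballots, Zhou on 7. Zhou wins 7–6.
Dube vs Diaz: Dube preferred on 3+1 = 4 ballots; Diaz wins 9–4.
Zhou vs Diaz: 3+1 = 4 for Zhou, 9 for Diaz — Diaz by 9–4.
No candidate is unbeaten: Varga loses to Zhou; Dube loses to Varga; Zhou loses to Diaz; Diaz loses to Varga. In particular Varga → Diaz → Zhou → Varga is a majority cycle — no Condorcet winner exists.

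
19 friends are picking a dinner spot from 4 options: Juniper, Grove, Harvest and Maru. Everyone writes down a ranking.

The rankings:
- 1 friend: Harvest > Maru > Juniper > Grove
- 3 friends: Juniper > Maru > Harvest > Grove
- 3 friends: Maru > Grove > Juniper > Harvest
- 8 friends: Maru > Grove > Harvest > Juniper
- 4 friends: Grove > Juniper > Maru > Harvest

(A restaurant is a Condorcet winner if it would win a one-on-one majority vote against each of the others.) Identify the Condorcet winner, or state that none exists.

Maru

Head-to-head results (19 friends):
Juniper vs Grove: 1+3 = 4 for Juniper, 15 for Grove — Grove by 15–4.
Juniper vs Harvest: Juniper preferred on 3+3+4 = 10 ballots; Juniper wins 10–9.
Juniper vs Maru: Juniper is ranked higher on 3+4 = 7 ballots, Maru on 12. Maru wins 12–7.
Grove vs Harvest: Grove is ranked higher on 3+8+4 = 15 ballots, Harvest on 4. Grove wins 15–4.
Grove vs Maru: 4 for Grove, 15 for Maru — Maru by 15–4.
Harvest vs Maru: 1 for Harvest, 18 for Maru — Maru by 18–1.
Maru defeats every rival head-to-head and is the Condorcet winner.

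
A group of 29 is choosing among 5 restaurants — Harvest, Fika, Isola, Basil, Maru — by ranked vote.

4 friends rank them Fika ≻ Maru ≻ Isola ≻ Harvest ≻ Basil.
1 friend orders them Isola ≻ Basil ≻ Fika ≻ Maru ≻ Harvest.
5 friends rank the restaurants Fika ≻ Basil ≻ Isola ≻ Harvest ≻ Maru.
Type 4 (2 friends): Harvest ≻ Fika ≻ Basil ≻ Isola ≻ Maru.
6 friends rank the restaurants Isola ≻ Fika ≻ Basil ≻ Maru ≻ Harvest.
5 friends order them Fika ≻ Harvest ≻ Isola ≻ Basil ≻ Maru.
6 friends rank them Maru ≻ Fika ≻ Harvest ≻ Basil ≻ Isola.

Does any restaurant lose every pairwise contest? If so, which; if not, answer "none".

Head-to-head results (29 friends):
Harvest vs Fika: 2 to 27, Fika.
Harvest vs Isola: Harvest preferred on 2+5+6 = 13 ballots; Isola wins 16–13.
Harvest vs Basil: Harvest wins 17–12.
Harvest–Maru: Maru 17–12.
Fika vs Isola: Fika, 22–7.
Fika vs Basil: Fika wins 28–1.
Fika vs Maru: 23 to 6, Fika.
Isola vs Basil: Isola is ranked higher on 4+1+6+5 = 16 ballots, Basil on 13. Isola wins 16–13.
Isola vs Maru: 19 to 10, Isola.
Basil vs Maru: 19 to 10, Basil.
Every restaurant wins at least one matchup (Harvest beats Basil; Fika beats Harvest; Isola beats Harvest; Basil beats Maru; Maru beats Harvest), so there is no Condorcet loser.

none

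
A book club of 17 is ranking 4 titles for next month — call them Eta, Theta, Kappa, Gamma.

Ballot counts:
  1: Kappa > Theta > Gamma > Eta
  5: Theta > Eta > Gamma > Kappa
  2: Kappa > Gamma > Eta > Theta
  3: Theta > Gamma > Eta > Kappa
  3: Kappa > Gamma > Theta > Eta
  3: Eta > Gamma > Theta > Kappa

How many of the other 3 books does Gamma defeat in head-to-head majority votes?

2

Gamma against each rival (17 members):
Gamma vs Eta: 1+2+3+3 = 9 for Gamma, 8 for Eta — Gamma by 9–8.
Gamma vs Theta: Gamma preferred on 2+3+3 = 8 ballots; Theta wins 9–8.
Gamma–Kappa: Gamma 11–6.
Gamma beats Eta, Kappa; loses to Theta — 2 pairwise wins.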